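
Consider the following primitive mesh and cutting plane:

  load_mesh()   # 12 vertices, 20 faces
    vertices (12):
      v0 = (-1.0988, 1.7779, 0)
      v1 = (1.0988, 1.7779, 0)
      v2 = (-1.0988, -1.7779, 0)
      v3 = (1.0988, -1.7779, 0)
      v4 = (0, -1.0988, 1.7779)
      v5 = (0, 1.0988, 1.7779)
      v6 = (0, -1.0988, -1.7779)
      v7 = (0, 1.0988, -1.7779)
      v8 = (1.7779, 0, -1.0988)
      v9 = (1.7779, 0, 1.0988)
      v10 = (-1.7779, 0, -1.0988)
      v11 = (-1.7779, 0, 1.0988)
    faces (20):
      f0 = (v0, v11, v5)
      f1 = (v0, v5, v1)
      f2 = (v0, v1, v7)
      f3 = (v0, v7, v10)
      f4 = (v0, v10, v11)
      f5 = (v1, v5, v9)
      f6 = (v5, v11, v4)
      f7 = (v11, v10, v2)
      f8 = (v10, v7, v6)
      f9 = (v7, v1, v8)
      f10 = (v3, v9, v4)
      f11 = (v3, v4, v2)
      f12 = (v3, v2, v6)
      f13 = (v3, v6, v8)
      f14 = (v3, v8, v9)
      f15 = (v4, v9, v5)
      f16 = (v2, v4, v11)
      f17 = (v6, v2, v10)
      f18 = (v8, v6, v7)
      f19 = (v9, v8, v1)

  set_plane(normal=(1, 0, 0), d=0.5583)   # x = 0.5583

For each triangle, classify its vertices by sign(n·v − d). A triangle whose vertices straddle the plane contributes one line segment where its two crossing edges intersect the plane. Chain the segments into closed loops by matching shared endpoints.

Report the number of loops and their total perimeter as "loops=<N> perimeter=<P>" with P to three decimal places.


Straddling triangles (10 of 20):
  (v0,v5,v1) [--+] → (0.5583, 1.44385, 0.874549)–(0.5583, 1.7779, 0)  len=0.9362
  (v0,v1,v7) [-+-] → (0.5583, 1.7779, 0)–(0.5583, 1.44385, -0.874549)  len=0.9362
  (v1,v5,v9) [+-+] → (0.5583, 1.44385, 0.874549)–(0.5583, 0.753752, 1.56465)  len=0.9759
  (v7,v1,v8) [-++] → (0.5583, 1.44385, -0.874549)–(0.5583, 0.753752, -1.56465)  len=0.9759
  (v3,v9,v4) [++-] → (0.5583, -0.753752, 1.56465)–(0.5583, -1.44385, 0.874549)  len=0.9759
  (v3,v4,v2) [+--] → (0.5583, -1.44385, 0.874549)–(0.5583, -1.7779, 0)  len=0.9362
  (v3,v2,v6) [+--] → (0.5583, -1.7779, 0)–(0.5583, -1.44385, -0.874549)  len=0.9362
  (v3,v6,v8) [+-+] → (0.5583, -1.44385, -0.874549)–(0.5583, -0.753752, -1.56465)  len=0.9759
  (v4,v9,v5) [-+-] → (0.5583, -0.753752, 1.56465)–(0.5583, 0.753752, 1.56465)  len=1.5075
  (v8,v6,v7) [+--] → (0.5583, -0.753752, -1.56465)–(0.5583, 0.753752, -1.56465)  len=1.5075

Chained into 1 loop(s):
  loop 1: 10 segments, perimeter = 10.6635
Total perimeter = 10.663

loops=1 perimeter=10.663


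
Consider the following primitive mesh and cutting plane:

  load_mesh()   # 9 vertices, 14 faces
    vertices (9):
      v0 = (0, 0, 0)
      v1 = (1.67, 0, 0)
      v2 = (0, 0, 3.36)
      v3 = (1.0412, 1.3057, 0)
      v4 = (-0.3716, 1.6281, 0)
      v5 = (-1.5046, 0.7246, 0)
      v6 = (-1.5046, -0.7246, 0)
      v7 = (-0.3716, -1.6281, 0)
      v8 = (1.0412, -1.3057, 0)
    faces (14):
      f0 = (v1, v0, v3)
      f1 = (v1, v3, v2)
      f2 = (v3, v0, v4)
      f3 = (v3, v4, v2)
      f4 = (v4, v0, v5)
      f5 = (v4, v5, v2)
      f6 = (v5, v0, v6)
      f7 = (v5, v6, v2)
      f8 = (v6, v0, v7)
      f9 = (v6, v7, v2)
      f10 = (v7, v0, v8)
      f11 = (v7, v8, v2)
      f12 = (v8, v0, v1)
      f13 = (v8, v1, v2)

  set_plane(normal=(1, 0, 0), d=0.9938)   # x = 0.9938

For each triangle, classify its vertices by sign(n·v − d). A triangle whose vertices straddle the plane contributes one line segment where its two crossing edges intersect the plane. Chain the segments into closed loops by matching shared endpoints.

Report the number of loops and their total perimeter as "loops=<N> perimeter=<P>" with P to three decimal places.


Straddling triangles (8 of 14):
  (v1,v0,v3) [+-+] → (0.9938, 0, 0)–(0.9938, 1.24626, 0)  len=1.2463
  (v1,v3,v2) [++-] → (0.9938, 1.24626, 0.152962)–(0.9938, 0, 1.3605)  len=1.7353
  (v3,v0,v4) [+--] → (0.9938, 1.24626, 0)–(0.9938, 1.31652, 0)  len=0.0703
  (v3,v4,v2) [+--] → (0.9938, 1.31652, 0)–(0.9938, 1.24626, 0.152962)  len=0.1683
  (v7,v0,v8) [--+] → (0.9938, -1.24626, 0)–(0.9938, -1.31652, 0)  len=0.0703
  (v7,v8,v2) [-+-] → (0.9938, -1.31652, 0)–(0.9938, -1.24626, 0.152962)  len=0.1683
  (v8,v0,v1) [+-+] → (0.9938, -1.24626, 0)–(0.9938, 0, 0)  len=1.2463
  (v8,v1,v2) [++-] → (0.9938, 0, 1.3605)–(0.9938, -1.24626, 0.152962)  len=1.7353

Chained into 1 loop(s):
  loop 1: 8 segments, perimeter = 6.4403
Total perimeter = 6.440

loops=1 perimeter=6.440


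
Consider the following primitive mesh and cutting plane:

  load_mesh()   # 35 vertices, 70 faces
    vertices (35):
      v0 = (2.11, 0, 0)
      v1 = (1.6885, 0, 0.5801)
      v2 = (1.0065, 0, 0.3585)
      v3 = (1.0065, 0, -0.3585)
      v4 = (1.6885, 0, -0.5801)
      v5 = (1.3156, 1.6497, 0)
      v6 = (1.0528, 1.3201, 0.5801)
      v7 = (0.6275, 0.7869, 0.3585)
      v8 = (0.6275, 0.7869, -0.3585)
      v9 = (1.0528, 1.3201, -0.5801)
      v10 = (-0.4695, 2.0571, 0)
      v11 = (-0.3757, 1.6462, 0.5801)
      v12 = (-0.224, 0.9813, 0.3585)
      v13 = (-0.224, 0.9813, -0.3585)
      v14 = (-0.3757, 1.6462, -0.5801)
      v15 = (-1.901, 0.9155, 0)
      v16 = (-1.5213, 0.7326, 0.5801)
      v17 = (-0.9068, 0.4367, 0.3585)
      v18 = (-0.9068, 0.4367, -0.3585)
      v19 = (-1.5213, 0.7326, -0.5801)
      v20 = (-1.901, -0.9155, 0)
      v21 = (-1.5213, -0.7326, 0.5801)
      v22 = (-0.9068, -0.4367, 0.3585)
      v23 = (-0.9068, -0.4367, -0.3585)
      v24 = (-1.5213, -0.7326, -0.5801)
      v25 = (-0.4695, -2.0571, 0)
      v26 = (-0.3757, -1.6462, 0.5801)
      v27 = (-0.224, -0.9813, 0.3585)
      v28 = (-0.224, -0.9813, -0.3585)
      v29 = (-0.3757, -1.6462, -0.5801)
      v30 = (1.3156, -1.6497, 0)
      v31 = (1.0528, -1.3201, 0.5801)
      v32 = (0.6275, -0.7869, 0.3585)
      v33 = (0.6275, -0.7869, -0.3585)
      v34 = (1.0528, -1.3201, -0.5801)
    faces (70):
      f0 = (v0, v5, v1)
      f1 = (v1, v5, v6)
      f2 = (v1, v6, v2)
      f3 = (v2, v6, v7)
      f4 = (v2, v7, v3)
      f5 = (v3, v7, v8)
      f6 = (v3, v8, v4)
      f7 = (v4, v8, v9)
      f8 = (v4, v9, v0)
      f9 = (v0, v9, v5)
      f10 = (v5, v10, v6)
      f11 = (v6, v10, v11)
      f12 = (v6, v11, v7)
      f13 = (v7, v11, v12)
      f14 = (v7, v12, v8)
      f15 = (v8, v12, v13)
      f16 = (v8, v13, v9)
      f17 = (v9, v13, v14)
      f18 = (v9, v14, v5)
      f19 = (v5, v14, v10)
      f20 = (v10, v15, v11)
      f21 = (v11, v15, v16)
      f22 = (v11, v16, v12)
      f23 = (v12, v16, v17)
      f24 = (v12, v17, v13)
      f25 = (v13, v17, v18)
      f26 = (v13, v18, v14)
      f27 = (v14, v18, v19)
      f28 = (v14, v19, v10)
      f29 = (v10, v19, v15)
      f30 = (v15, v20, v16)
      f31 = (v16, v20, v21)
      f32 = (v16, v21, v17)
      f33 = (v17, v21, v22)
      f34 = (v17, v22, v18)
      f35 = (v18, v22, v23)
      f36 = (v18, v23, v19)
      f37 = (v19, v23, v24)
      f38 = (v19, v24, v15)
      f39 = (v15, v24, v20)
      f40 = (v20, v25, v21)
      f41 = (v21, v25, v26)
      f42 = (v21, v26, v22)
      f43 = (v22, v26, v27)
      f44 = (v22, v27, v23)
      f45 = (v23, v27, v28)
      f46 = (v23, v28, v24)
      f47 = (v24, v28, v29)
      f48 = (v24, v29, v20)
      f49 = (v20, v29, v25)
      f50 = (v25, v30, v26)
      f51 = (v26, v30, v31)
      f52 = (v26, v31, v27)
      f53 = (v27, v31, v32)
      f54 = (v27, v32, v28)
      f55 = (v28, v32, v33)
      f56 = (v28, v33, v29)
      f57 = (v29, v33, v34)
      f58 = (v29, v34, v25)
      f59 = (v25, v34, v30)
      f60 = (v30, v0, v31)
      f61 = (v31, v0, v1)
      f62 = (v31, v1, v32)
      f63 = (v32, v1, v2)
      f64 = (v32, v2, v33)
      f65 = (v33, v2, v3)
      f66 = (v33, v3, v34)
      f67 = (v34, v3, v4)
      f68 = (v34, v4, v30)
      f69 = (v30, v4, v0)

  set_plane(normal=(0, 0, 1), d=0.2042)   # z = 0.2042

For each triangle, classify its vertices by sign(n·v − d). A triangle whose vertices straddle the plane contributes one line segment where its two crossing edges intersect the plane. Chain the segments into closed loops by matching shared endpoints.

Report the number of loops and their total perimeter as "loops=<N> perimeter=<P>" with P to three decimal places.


Straddling triangles (28 of 70):
  (v0,v5,v1) [--+] → (1.44686, 1.06899, 0.2042)–(1.96163, 0, 0.2042)  len=1.1865
  (v1,v5,v6) [+-+] → (1.44686, 1.06899, 0.2042)–(1.22309, 1.53368, 0.2042)  len=0.5158
  (v2,v7,v3) [++-] → (0.709062, 0.617557, 0.2042)–(1.0065, 0, 0.2042)  len=0.6855
  (v3,v7,v8) [-+-] → (0.709062, 0.617557, 0.2042)–(0.6275, 0.7869, 0.2042)  len=0.1880
  (v5,v10,v6) [--+] → (0.0663622, 1.79767, 0.2042)–(1.22309, 1.53368, 0.2042)  len=1.1865
  (v6,v10,v11) [+-+] → (0.0663622, 1.79767, 0.2042)–(-0.436482, 1.91246, 0.2042)  len=0.5158
  (v7,v12,v8) [++-] → (-0.0407553, 0.939465, 0.2042)–(0.6275, 0.7869, 0.2042)  len=0.6854
  (v8,v12,v13) [-+-] → (-0.0407553, 0.939465, 0.2042)–(-0.224, 0.9813, 0.2042)  len=0.1880
  (v10,v15,v11) [--+] → (-1.36408, 1.17271, 0.2042)–(-0.436482, 1.91246, 0.2042)  len=1.1865
  (v11,v15,v16) [+-+] → (-1.36408, 1.17271, 0.2042)–(-1.76734, 0.851118, 0.2042)  len=0.5158
  (v12,v17,v13) [++-] → (-0.75986, 0.553899, 0.2042)–(-0.224, 0.9813, 0.2042)  len=0.6854
  (v13,v17,v18) [-+-] → (-0.75986, 0.553899, 0.2042)–(-0.9068, 0.4367, 0.2042)  len=0.1880
  (v15,v20,v16) [--+] → (-1.76734, -0.335355, 0.2042)–(-1.76734, 0.851118, 0.2042)  len=1.1865
  (v16,v20,v21) [+-+] → (-1.76734, -0.335355, 0.2042)–(-1.76734, -0.851118, 0.2042)  len=0.5158
  (v17,v22,v18) [++-] → (-0.9068, -0.248742, 0.2042)–(-0.9068, 0.4367, 0.2042)  len=0.6854
  (v18,v22,v23) [-+-] → (-0.9068, -0.248742, 0.2042)–(-0.9068, -0.4367, 0.2042)  len=0.1880
  (v20,v25,v21) [--+] → (-0.839742, -1.59087, 0.2042)–(-1.76734, -0.851118, 0.2042)  len=1.1865
  (v21,v25,v26) [+-+] → (-0.839742, -1.59087, 0.2042)–(-0.436482, -1.91246, 0.2042)  len=0.5158
  (v22,v27,v23) [++-] → (-0.37094, -0.864101, 0.2042)–(-0.9068, -0.4367, 0.2042)  len=0.6854
  (v23,v27,v28) [-+-] → (-0.37094, -0.864101, 0.2042)–(-0.224, -0.9813, 0.2042)  len=0.1880
  (v25,v30,v26) [--+] → (0.720248, -1.64847, 0.2042)–(-0.436482, -1.91246, 0.2042)  len=1.1865
  (v26,v30,v31) [+-+] → (0.720248, -1.64847, 0.2042)–(1.22309, -1.53368, 0.2042)  len=0.5158
  (v27,v32,v28) [++-] → (0.444255, -0.828735, 0.2042)–(-0.224, -0.9813, 0.2042)  len=0.6854
  (v28,v32,v33) [-+-] → (0.444255, -0.828735, 0.2042)–(0.6275, -0.7869, 0.2042)  len=0.1880
  (v30,v0,v31) [--+] → (1.73786, -0.464686, 0.2042)–(1.22309, -1.53368, 0.2042)  len=1.1865
  (v31,v0,v1) [+-+] → (1.73786, -0.464686, 0.2042)–(1.96163, 0, 0.2042)  len=0.5158
  (v32,v2,v33) [++-] → (0.924938, -0.169343, 0.2042)–(0.6275, -0.7869, 0.2042)  len=0.6855
  (v33,v2,v3) [-+-] → (0.924938, -0.169343, 0.2042)–(1.0065, 0, 0.2042)  len=0.1880

Chained into 2 loop(s):
  loop 1: 14 segments, perimeter = 11.9157
  loop 2: 14 segments, perimeter = 6.1138
Total perimeter = 18.030

loops=2 perimeter=18.030


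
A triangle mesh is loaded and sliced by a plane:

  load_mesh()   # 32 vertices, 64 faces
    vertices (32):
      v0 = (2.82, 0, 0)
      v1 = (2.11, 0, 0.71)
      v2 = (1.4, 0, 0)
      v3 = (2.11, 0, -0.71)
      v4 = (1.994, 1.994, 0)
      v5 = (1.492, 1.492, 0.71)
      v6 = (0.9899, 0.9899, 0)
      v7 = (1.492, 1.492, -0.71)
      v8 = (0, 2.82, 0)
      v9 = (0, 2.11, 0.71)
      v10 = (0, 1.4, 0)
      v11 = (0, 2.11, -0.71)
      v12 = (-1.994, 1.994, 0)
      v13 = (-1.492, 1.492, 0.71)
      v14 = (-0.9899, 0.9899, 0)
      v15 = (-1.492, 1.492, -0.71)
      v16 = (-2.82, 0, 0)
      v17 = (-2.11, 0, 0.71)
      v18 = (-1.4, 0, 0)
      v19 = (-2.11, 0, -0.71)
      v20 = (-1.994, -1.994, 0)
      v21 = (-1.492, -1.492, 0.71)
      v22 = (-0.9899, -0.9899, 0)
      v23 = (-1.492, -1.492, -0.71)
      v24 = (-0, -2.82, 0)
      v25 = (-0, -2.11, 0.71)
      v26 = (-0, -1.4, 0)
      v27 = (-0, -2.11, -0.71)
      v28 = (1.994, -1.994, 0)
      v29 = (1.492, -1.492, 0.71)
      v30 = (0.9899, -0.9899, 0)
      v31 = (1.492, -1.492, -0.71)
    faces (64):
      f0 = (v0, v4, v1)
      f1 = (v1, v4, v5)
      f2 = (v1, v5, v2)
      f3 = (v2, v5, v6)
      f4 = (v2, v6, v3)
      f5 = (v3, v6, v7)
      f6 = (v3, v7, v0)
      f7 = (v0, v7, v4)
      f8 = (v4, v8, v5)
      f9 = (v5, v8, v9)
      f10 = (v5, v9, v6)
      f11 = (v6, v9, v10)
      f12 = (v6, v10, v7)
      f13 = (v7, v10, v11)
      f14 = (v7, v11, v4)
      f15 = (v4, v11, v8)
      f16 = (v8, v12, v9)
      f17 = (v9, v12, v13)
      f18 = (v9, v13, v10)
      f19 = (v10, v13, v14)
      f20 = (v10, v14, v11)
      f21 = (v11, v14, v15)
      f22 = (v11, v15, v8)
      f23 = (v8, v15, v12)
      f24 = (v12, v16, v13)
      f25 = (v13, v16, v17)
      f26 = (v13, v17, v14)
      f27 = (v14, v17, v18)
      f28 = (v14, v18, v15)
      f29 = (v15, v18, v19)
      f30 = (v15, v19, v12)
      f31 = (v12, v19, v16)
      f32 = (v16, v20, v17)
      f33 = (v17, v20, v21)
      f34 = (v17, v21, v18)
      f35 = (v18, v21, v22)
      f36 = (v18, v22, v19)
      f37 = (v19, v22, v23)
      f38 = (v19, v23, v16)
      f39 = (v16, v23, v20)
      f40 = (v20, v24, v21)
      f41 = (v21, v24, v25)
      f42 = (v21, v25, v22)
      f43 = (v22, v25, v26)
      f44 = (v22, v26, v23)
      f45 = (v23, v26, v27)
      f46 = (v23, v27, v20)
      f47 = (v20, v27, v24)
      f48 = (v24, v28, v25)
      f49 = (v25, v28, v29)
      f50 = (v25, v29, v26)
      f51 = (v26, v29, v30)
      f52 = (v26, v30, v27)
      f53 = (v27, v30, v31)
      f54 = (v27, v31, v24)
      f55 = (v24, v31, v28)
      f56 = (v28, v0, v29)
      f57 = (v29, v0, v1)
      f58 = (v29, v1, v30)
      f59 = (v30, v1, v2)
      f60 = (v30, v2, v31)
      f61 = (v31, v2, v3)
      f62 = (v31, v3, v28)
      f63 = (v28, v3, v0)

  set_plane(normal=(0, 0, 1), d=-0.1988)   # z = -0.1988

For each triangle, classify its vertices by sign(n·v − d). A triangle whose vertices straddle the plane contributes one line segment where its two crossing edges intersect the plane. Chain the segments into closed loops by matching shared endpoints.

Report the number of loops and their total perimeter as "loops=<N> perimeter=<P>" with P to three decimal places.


loops=2 perimeter=25.839

Straddling triangles (32 of 64):
  (v2,v6,v3) [++-] → (1.30353, 0.712728, -0.1988)–(1.5988, 0, -0.1988)  len=0.7715
  (v3,v6,v7) [-+-] → (1.30353, 0.712728, -0.1988)–(1.13049, 1.13049, -0.1988)  len=0.4522
  (v3,v7,v0) [--+] → (2.44816, 0.41776, -0.1988)–(2.6212, 0, -0.1988)  len=0.4522
  (v0,v7,v4) [+-+] → (2.44816, 0.41776, -0.1988)–(1.85344, 1.85344, -0.1988)  len=1.5540
  (v6,v10,v7) [++-] → (0.41776, 1.42576, -0.1988)–(1.13049, 1.13049, -0.1988)  len=0.7715
  (v7,v10,v11) [-+-] → (0.41776, 1.42576, -0.1988)–(0, 1.5988, -0.1988)  len=0.4522
  (v7,v11,v4) [--+] → (1.43568, 2.02648, -0.1988)–(1.85344, 1.85344, -0.1988)  len=0.4522
  (v4,v11,v8) [+-+] → (1.43568, 2.02648, -0.1988)–(0, 2.6212, -0.1988)  len=1.5540
  (v10,v14,v11) [++-] → (-0.712728, 1.30353, -0.1988)–(0, 1.5988, -0.1988)  len=0.7715
  (v11,v14,v15) [-+-] → (-0.712728, 1.30353, -0.1988)–(-1.13049, 1.13049, -0.1988)  len=0.4522
  (v11,v15,v8) [--+] → (-0.41776, 2.44816, -0.1988)–(0, 2.6212, -0.1988)  len=0.4522
  (v8,v15,v12) [+-+] → (-0.41776, 2.44816, -0.1988)–(-1.85344, 1.85344, -0.1988)  len=1.5540
  (v14,v18,v15) [++-] → (-1.42576, 0.41776, -0.1988)–(-1.13049, 1.13049, -0.1988)  len=0.7715
  (v15,v18,v19) [-+-] → (-1.42576, 0.41776, -0.1988)–(-1.5988, 0, -0.1988)  len=0.4522
  (v15,v19,v12) [--+] → (-2.02648, 1.43568, -0.1988)–(-1.85344, 1.85344, -0.1988)  len=0.4522
  (v12,v19,v16) [+-+] → (-2.02648, 1.43568, -0.1988)–(-2.6212, 0, -0.1988)  len=1.5540
  (v18,v22,v19) [++-] → (-1.30353, -0.712728, -0.1988)–(-1.5988, 0, -0.1988)  len=0.7715
  (v19,v22,v23) [-+-] → (-1.30353, -0.712728, -0.1988)–(-1.13049, -1.13049, -0.1988)  len=0.4522
  (v19,v23,v16) [--+] → (-2.44816, -0.41776, -0.1988)–(-2.6212, 0, -0.1988)  len=0.4522
  (v16,v23,v20) [+-+] → (-2.44816, -0.41776, -0.1988)–(-1.85344, -1.85344, -0.1988)  len=1.5540
  (v22,v26,v23) [++-] → (-0.41776, -1.42576, -0.1988)–(-1.13049, -1.13049, -0.1988)  len=0.7715
  (v23,v26,v27) [-+-] → (-0.41776, -1.42576, -0.1988)–(0, -1.5988, -0.1988)  len=0.4522
  (v23,v27,v20) [--+] → (-1.43568, -2.02648, -0.1988)–(-1.85344, -1.85344, -0.1988)  len=0.4522
  (v20,v27,v24) [+-+] → (-1.43568, -2.02648, -0.1988)–(0, -2.6212, -0.1988)  len=1.5540
  (v26,v30,v27) [++-] → (0.712728, -1.30353, -0.1988)–(0, -1.5988, -0.1988)  len=0.7715
  (v27,v30,v31) [-+-] → (0.712728, -1.30353, -0.1988)–(1.13049, -1.13049, -0.1988)  len=0.4522
  (v27,v31,v24) [--+] → (0.41776, -2.44816, -0.1988)–(0, -2.6212, -0.1988)  len=0.4522
  (v24,v31,v28) [+-+] → (0.41776, -2.44816, -0.1988)–(1.85344, -1.85344, -0.1988)  len=1.5540
  (v30,v2,v31) [++-] → (1.42576, -0.41776, -0.1988)–(1.13049, -1.13049, -0.1988)  len=0.7715
  (v31,v2,v3) [-+-] → (1.42576, -0.41776, -0.1988)–(1.5988, 0, -0.1988)  len=0.4522
  (v31,v3,v28) [--+] → (2.02648, -1.43568, -0.1988)–(1.85344, -1.85344, -0.1988)  len=0.4522
  (v28,v3,v0) [+-+] → (2.02648, -1.43568, -0.1988)–(2.6212, 0, -0.1988)  len=1.5540

Chained into 2 loop(s):
  loop 1: 16 segments, perimeter = 9.7892
  loop 2: 16 segments, perimeter = 16.0493
Total perimeter = 25.839


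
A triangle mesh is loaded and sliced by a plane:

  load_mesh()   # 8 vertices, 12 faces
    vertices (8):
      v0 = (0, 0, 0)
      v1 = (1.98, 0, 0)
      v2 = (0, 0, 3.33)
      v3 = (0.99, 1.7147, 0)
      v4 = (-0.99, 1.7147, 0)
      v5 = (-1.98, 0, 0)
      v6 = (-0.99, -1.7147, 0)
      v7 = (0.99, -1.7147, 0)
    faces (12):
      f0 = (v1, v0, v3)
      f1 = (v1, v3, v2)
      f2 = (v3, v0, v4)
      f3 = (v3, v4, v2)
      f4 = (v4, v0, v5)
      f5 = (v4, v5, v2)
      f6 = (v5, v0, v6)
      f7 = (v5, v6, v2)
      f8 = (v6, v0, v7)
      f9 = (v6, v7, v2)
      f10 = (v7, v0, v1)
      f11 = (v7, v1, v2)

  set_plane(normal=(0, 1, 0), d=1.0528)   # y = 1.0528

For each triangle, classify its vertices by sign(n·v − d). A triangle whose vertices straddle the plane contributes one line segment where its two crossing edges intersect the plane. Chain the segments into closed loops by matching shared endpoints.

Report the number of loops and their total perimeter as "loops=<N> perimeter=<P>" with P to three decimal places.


loops=1 perimeter=6.951

Straddling triangles (6 of 12):
  (v1,v0,v3) [--+] → (0.607845, 1.0528, 0)–(1.37215, 1.0528, 0)  len=0.7643
  (v1,v3,v2) [-+-] → (1.37215, 1.0528, 0)–(0.607845, 1.0528, 1.28543)  len=1.4955
  (v3,v0,v4) [+-+] → (0.607845, 1.0528, 0)–(-0.607845, 1.0528, 0)  len=1.2157
  (v3,v4,v2) [++-] → (-0.607845, 1.0528, 1.28543)–(0.607845, 1.0528, 1.28543)  len=1.2157
  (v4,v0,v5) [+--] → (-0.607845, 1.0528, 0)–(-1.37215, 1.0528, 0)  len=0.7643
  (v4,v5,v2) [+--] → (-1.37215, 1.0528, 0)–(-0.607845, 1.0528, 1.28543)  len=1.4955

Chained into 1 loop(s):
  loop 1: 6 segments, perimeter = 6.9510
Total perimeter = 6.951


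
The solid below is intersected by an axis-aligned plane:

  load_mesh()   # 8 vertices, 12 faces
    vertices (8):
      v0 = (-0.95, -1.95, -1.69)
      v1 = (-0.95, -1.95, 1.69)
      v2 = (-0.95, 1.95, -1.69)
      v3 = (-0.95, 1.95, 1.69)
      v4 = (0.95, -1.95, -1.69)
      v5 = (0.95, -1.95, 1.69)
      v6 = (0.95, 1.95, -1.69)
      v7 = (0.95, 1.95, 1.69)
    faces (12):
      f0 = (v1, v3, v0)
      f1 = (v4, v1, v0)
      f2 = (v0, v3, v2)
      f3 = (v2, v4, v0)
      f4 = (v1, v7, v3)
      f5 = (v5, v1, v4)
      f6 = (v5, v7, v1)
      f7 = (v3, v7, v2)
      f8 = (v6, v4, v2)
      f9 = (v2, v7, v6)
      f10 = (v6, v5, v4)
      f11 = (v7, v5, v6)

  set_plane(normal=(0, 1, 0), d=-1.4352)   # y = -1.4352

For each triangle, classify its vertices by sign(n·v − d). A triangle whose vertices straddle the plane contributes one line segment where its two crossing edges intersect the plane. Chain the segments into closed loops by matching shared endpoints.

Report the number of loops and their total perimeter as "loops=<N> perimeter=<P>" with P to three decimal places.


loops=1 perimeter=10.560

Straddling triangles (8 of 12):
  (v1,v3,v0) [-+-] → (-0.95, -1.4352, 1.69)–(-0.95, -1.4352, -1.24384)  len=2.9338
  (v0,v3,v2) [-++] → (-0.95, -1.4352, -1.24384)–(-0.95, -1.4352, -1.69)  len=0.4462
  (v2,v4,v0) [+--] → (0.6992, -1.4352, -1.69)–(-0.95, -1.4352, -1.69)  len=1.6492
  (v1,v7,v3) [-++] → (-0.6992, -1.4352, 1.69)–(-0.95, -1.4352, 1.69)  len=0.2508
  (v5,v7,v1) [-+-] → (0.95, -1.4352, 1.69)–(-0.6992, -1.4352, 1.69)  len=1.6492
  (v6,v4,v2) [+-+] → (0.95, -1.4352, -1.69)–(0.6992, -1.4352, -1.69)  len=0.2508
  (v6,v5,v4) [+--] → (0.95, -1.4352, 1.24384)–(0.95, -1.4352, -1.69)  len=2.9338
  (v7,v5,v6) [+-+] → (0.95, -1.4352, 1.69)–(0.95, -1.4352, 1.24384)  len=0.4462

Chained into 1 loop(s):
  loop 1: 8 segments, perimeter = 10.5600
Total perimeter = 10.560


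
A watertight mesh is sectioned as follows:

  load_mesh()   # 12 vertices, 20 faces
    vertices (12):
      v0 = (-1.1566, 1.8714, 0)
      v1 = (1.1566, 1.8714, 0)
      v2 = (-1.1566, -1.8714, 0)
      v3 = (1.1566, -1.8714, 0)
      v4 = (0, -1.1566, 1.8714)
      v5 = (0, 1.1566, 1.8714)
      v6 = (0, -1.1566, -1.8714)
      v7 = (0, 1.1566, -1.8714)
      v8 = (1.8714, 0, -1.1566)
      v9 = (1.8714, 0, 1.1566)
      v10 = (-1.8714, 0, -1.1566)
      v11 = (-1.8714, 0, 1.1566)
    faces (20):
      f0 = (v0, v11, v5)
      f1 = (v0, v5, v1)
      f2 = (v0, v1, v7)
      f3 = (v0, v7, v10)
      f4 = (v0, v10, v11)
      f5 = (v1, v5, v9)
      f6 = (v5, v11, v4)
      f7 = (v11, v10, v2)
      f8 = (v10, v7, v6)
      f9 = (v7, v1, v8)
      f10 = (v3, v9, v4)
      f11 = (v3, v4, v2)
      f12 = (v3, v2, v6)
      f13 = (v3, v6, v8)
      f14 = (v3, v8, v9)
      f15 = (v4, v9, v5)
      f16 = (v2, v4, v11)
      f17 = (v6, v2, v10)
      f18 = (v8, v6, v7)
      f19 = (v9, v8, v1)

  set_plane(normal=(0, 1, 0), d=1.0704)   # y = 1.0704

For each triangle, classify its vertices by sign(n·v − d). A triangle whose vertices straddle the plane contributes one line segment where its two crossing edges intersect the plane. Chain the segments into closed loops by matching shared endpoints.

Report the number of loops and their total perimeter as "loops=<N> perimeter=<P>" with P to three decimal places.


loops=1 perimeter=10.062

Straddling triangles (10 of 20):
  (v0,v11,v5) [+-+] → (-1.46255, 1.0704, 0.49505)–(-0.139473, 1.0704, 1.81813)  len=1.8711
  (v0,v7,v10) [++-] → (-0.139473, 1.0704, -1.81813)–(-1.46255, 1.0704, -0.49505)  len=1.8711
  (v0,v10,v11) [+--] → (-1.46255, 1.0704, -0.49505)–(-1.46255, 1.0704, 0.49505)  len=0.9901
  (v1,v5,v9) [++-] → (0.139473, 1.0704, 1.81813)–(1.46255, 1.0704, 0.49505)  len=1.8711
  (v5,v11,v4) [+--] → (-0.139473, 1.0704, 1.81813)–(0, 1.0704, 1.8714)  len=0.1493
  (v10,v7,v6) [-+-] → (-0.139473, 1.0704, -1.81813)–(0, 1.0704, -1.8714)  len=0.1493
  (v7,v1,v8) [++-] → (1.46255, 1.0704, -0.49505)–(0.139473, 1.0704, -1.81813)  len=1.8711
  (v4,v9,v5) [--+] → (0.139473, 1.0704, 1.81813)–(0, 1.0704, 1.8714)  len=0.1493
  (v8,v6,v7) [--+] → (0, 1.0704, -1.8714)–(0.139473, 1.0704, -1.81813)  len=0.1493
  (v9,v8,v1) [--+] → (1.46255, 1.0704, -0.49505)–(1.46255, 1.0704, 0.49505)  len=0.9901

Chained into 1 loop(s):
  loop 1: 10 segments, perimeter = 10.0619
Total perimeter = 10.062


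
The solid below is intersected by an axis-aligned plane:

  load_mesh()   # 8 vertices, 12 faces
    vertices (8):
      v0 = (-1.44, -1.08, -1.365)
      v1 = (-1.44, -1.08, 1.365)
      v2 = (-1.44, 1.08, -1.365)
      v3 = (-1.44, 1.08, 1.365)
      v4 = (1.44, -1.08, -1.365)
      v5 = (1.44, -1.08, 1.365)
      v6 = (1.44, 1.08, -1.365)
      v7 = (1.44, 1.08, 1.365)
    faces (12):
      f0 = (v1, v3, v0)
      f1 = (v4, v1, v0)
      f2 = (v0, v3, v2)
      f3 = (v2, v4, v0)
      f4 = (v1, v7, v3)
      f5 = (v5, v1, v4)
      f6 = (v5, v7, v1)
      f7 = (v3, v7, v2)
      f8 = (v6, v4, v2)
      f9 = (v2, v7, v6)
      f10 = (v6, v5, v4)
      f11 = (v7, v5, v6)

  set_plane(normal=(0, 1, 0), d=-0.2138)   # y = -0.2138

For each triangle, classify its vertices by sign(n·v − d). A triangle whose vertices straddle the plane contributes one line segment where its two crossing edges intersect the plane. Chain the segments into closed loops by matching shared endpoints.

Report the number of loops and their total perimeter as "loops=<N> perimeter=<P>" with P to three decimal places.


loops=1 perimeter=11.220

Straddling triangles (8 of 12):
  (v1,v3,v0) [-+-] → (-1.44, -0.2138, 1.365)–(-1.44, -0.2138, -0.270219)  len=1.6352
  (v0,v3,v2) [-++] → (-1.44, -0.2138, -0.270219)–(-1.44, -0.2138, -1.365)  len=1.0948
  (v2,v4,v0) [+--] → (0.285067, -0.2138, -1.365)–(-1.44, -0.2138, -1.365)  len=1.7251
  (v1,v7,v3) [-++] → (-0.285067, -0.2138, 1.365)–(-1.44, -0.2138, 1.365)  len=1.1549
  (v5,v7,v1) [-+-] → (1.44, -0.2138, 1.365)–(-0.285067, -0.2138, 1.365)  len=1.7251
  (v6,v4,v2) [+-+] → (1.44, -0.2138, -1.365)–(0.285067, -0.2138, -1.365)  len=1.1549
  (v6,v5,v4) [+--] → (1.44, -0.2138, 0.270219)–(1.44, -0.2138, -1.365)  len=1.6352
  (v7,v5,v6) [+-+] → (1.44, -0.2138, 1.365)–(1.44, -0.2138, 0.270219)  len=1.0948

Chained into 1 loop(s):
  loop 1: 8 segments, perimeter = 11.2200
Total perimeter = 11.220


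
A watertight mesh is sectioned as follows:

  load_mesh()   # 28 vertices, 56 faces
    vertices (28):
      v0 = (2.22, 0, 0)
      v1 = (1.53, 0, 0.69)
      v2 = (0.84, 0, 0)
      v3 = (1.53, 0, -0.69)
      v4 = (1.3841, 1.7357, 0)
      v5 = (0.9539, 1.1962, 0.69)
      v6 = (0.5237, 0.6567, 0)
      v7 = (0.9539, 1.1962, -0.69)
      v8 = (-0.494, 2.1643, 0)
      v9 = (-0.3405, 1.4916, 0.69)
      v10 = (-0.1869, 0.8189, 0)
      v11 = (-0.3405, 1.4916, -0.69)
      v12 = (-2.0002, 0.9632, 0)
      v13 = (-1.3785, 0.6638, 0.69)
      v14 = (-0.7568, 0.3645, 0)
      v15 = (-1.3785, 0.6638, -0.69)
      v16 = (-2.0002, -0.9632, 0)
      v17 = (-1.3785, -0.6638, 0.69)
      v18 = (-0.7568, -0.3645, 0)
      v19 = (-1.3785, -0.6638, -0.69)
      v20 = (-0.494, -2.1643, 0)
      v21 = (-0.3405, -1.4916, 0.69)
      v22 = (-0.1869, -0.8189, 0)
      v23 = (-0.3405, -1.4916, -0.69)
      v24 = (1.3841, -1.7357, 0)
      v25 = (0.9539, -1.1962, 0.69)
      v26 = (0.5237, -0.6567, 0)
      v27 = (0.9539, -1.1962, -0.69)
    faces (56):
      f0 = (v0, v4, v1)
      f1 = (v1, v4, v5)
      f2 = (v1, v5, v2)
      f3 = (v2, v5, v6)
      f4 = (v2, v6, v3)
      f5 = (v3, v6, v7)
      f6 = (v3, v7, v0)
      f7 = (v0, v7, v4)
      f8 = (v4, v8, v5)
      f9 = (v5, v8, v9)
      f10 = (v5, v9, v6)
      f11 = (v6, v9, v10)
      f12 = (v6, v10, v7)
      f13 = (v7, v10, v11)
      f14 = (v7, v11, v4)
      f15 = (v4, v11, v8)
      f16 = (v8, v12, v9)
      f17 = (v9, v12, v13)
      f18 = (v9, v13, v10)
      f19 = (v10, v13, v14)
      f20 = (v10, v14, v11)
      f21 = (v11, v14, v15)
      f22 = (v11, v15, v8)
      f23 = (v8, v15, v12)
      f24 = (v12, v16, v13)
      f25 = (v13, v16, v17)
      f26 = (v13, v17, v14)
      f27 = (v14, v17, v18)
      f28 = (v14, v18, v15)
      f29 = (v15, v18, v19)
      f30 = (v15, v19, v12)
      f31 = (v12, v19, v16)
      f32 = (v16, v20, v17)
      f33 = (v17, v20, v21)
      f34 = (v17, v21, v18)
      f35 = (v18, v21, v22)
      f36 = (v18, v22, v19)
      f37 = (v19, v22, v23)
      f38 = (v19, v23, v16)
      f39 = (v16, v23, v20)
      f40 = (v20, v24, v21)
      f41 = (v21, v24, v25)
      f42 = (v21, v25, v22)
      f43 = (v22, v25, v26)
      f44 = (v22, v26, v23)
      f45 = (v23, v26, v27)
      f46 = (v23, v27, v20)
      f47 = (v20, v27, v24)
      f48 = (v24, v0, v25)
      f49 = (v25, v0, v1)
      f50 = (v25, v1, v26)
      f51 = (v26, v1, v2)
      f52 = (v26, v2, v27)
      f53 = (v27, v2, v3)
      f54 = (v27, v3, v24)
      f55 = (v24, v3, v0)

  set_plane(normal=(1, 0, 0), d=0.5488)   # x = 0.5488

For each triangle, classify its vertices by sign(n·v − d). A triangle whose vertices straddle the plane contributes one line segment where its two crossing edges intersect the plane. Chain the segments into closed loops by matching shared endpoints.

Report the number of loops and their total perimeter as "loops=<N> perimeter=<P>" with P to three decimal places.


Straddling triangles (20 of 56):
  (v2,v5,v6) [++-] → (0.5488, 0.688177, 0.040258)–(0.5488, 0.604588, 0)  len=0.0928
  (v2,v6,v3) [+-+] → (0.5488, 0.604588, 0)–(0.5488, 0.64032, -0.0172106)  len=0.0397
  (v3,v6,v7) [+-+] → (0.5488, 0.64032, -0.0172106)–(0.5488, 0.688177, -0.040258)  len=0.0531
  (v4,v8,v5) [+-+] → (0.5488, 1.92632, 0)–(0.5488, 1.46706, 0.496949)  len=0.6767
  (v5,v8,v9) [+--] → (0.5488, 1.46706, 0.496949)–(0.5488, 1.28865, 0.69)  len=0.2629
  (v5,v9,v6) [+--] → (0.5488, 1.28865, 0.69)–(0.5488, 0.688177, 0.040258)  len=0.8847
  (v6,v10,v7) [--+] → (0.5488, 1.06222, -0.44498)–(0.5488, 0.688177, -0.040258)  len=0.5511
  (v7,v10,v11) [+--] → (0.5488, 1.06222, -0.44498)–(0.5488, 1.28865, -0.69)  len=0.3336
  (v7,v11,v4) [+-+] → (0.5488, 1.28865, -0.69)–(0.5488, 1.61747, -0.334197)  len=0.4845
  (v4,v11,v8) [+--] → (0.5488, 1.61747, -0.334197)–(0.5488, 1.92632, 0)  len=0.4551
  (v20,v24,v21) [-+-] → (0.5488, -1.92632, 0)–(0.5488, -1.61747, 0.334197)  len=0.4551
  (v21,v24,v25) [-++] → (0.5488, -1.61747, 0.334197)–(0.5488, -1.28865, 0.69)  len=0.4845
  (v21,v25,v22) [-+-] → (0.5488, -1.28865, 0.69)–(0.5488, -1.06222, 0.44498)  len=0.3336
  (v22,v25,v26) [-+-] → (0.5488, -1.06222, 0.44498)–(0.5488, -0.688177, 0.040258)  len=0.5511
  (v23,v26,v27) [--+] → (0.5488, -0.688177, -0.040258)–(0.5488, -1.28865, -0.69)  len=0.8847
  (v23,v27,v20) [-+-] → (0.5488, -1.28865, -0.69)–(0.5488, -1.46706, -0.496949)  len=0.2629
  (v20,v27,v24) [-++] → (0.5488, -1.46706, -0.496949)–(0.5488, -1.92632, 0)  len=0.6767
  (v25,v1,v26) [++-] → (0.5488, -0.64032, 0.0172106)–(0.5488, -0.688177, 0.040258)  len=0.0531
  (v26,v1,v2) [-++] → (0.5488, -0.64032, 0.0172106)–(0.5488, -0.604588, 0)  len=0.0397
  (v26,v2,v27) [-++] → (0.5488, -0.604588, 0)–(0.5488, -0.688177, -0.040258)  len=0.0928

Chained into 2 loop(s):
  loop 1: 10 segments, perimeter = 3.8341
  loop 2: 10 segments, perimeter = 3.8341
Total perimeter = 7.668

loops=2 perimeter=7.668


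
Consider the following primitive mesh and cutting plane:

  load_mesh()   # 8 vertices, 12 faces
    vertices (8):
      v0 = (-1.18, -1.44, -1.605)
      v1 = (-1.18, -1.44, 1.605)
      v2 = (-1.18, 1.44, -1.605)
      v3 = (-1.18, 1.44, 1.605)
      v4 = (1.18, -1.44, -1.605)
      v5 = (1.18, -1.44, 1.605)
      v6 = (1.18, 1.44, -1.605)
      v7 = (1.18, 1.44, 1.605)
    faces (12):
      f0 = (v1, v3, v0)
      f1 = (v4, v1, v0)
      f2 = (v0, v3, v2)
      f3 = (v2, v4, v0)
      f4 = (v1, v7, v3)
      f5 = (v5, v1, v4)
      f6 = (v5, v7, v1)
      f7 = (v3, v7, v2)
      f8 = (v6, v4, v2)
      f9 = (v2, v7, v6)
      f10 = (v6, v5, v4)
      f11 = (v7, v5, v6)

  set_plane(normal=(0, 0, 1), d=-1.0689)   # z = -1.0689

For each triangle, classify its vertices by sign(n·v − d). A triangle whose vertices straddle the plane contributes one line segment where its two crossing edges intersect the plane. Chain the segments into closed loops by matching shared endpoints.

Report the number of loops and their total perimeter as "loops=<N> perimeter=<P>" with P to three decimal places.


Straddling triangles (8 of 12):
  (v1,v3,v0) [++-] → (-1.18, -0.959013, -1.0689)–(-1.18, -1.44, -1.0689)  len=0.4810
  (v4,v1,v0) [-+-] → (0.785858, -1.44, -1.0689)–(-1.18, -1.44, -1.0689)  len=1.9659
  (v0,v3,v2) [-+-] → (-1.18, -0.959013, -1.0689)–(-1.18, 1.44, -1.0689)  len=2.3990
  (v5,v1,v4) [++-] → (0.785858, -1.44, -1.0689)–(1.18, -1.44, -1.0689)  len=0.3941
  (v3,v7,v2) [++-] → (-0.785858, 1.44, -1.0689)–(-1.18, 1.44, -1.0689)  len=0.3941
  (v2,v7,v6) [-+-] → (-0.785858, 1.44, -1.0689)–(1.18, 1.44, -1.0689)  len=1.9659
  (v6,v5,v4) [-+-] → (1.18, 0.959013, -1.0689)–(1.18, -1.44, -1.0689)  len=2.3990
  (v7,v5,v6) [++-] → (1.18, 0.959013, -1.0689)–(1.18, 1.44, -1.0689)  len=0.4810

Chained into 1 loop(s):
  loop 1: 8 segments, perimeter = 10.4800
Total perimeter = 10.480

loops=1 perimeter=10.480


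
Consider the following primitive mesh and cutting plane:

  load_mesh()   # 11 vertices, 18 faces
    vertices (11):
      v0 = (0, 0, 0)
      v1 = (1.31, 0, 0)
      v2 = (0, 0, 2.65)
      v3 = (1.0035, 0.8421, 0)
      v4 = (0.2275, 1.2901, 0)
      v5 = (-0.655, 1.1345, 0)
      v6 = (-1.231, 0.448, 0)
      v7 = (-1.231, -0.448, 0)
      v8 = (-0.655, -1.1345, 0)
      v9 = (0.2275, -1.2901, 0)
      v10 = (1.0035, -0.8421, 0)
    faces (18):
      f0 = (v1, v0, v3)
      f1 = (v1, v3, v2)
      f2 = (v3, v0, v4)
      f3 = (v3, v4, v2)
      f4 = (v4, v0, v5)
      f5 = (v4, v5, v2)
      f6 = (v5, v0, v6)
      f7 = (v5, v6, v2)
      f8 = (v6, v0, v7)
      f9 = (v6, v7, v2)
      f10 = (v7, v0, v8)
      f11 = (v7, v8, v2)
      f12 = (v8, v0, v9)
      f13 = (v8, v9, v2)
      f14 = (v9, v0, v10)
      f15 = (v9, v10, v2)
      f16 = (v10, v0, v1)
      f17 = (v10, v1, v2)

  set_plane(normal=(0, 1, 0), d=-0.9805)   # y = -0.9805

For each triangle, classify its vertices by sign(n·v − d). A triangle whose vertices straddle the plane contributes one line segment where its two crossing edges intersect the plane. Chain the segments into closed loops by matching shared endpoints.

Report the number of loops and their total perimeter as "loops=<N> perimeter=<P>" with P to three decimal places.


loops=1 perimeter=3.626

Straddling triangles (6 of 18):
  (v7,v0,v8) [++-] → (-0.566089, -0.9805, 0)–(-0.784212, -0.9805, 0)  len=0.2181
  (v7,v8,v2) [+-+] → (-0.784212, -0.9805, 0)–(-0.566089, -0.9805, 0.359718)  len=0.4207
  (v8,v0,v9) [-+-] → (-0.566089, -0.9805, 0)–(0.172904, -0.9805, 0)  len=0.7390
  (v8,v9,v2) [--+] → (0.172904, -0.9805, 0.635951)–(-0.566089, -0.9805, 0.359718)  len=0.7889
  (v9,v0,v10) [-++] → (0.172904, -0.9805, 0)–(0.763771, -0.9805, 0)  len=0.5909
  (v9,v10,v2) [-++] → (0.763771, -0.9805, 0)–(0.172904, -0.9805, 0.635951)  len=0.8681

Chained into 1 loop(s):
  loop 1: 6 segments, perimeter = 3.6257
Total perimeter = 3.626


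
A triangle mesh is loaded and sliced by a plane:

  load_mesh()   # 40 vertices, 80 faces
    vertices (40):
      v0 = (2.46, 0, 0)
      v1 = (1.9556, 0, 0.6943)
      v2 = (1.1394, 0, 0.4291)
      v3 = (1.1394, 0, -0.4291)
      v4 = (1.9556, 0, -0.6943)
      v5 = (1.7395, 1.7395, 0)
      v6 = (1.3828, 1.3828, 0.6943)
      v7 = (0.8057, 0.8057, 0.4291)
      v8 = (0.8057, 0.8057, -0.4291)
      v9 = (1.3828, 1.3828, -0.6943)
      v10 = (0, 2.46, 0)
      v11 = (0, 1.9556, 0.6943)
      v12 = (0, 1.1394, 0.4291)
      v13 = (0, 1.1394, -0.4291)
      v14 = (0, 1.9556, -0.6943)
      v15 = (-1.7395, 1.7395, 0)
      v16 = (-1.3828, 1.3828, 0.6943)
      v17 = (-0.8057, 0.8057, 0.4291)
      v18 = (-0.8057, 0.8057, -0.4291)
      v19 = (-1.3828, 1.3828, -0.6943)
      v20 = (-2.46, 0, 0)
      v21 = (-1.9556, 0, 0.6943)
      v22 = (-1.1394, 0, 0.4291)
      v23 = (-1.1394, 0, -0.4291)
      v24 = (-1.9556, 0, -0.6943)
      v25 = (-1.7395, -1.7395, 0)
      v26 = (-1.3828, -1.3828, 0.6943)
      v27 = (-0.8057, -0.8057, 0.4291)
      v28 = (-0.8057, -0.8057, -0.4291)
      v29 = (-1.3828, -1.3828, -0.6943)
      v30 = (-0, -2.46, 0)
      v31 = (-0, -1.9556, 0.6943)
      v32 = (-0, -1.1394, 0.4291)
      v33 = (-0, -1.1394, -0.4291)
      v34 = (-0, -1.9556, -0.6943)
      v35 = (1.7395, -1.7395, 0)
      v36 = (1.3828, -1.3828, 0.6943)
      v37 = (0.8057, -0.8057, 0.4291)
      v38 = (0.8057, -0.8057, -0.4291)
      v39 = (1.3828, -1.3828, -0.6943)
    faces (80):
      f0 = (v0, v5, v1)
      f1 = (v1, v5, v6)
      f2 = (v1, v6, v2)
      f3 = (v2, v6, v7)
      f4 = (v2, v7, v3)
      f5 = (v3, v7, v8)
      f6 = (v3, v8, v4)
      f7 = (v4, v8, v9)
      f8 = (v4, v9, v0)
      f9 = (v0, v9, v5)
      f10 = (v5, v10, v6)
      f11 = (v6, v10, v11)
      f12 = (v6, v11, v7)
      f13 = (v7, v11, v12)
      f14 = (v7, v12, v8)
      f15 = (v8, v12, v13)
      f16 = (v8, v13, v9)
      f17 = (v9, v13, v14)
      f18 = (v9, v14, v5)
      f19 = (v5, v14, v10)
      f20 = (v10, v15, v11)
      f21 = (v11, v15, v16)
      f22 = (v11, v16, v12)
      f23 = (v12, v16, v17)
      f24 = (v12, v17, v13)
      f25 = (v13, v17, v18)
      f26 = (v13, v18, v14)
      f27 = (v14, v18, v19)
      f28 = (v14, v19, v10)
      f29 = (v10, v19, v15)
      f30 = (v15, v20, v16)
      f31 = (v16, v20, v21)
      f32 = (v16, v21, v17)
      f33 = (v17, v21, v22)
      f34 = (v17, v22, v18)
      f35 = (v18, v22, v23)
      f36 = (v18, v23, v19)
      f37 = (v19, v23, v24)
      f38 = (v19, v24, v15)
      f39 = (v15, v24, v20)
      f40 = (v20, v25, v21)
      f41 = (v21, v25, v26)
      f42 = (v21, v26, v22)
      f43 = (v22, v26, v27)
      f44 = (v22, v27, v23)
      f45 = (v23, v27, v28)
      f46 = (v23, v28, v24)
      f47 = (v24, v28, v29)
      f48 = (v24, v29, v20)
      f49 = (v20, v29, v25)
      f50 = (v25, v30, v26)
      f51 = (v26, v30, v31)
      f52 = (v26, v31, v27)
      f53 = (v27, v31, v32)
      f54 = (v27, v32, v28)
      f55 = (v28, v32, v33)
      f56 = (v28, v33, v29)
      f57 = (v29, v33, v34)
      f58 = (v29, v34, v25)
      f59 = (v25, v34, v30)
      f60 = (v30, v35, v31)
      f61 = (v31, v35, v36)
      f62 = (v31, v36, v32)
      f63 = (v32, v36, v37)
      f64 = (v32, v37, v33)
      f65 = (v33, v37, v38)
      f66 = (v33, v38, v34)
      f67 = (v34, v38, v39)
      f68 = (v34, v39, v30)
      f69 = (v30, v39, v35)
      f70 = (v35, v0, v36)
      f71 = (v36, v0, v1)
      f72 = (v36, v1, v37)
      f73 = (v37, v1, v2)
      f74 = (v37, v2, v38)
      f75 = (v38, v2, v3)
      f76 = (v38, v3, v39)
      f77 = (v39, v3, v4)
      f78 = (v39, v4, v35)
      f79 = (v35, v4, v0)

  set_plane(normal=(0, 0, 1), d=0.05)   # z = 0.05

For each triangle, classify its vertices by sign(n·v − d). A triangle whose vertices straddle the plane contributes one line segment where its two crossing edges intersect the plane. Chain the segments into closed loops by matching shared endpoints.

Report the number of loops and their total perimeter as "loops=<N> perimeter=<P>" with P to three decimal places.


loops=2 perimeter=21.817

Straddling triangles (32 of 80):
  (v0,v5,v1) [--+] → (1.75506, 1.61423, 0.05)–(2.42368, 0, 0.05)  len=1.7472
  (v1,v5,v6) [+-+] → (1.75506, 1.61423, 0.05)–(1.71381, 1.71381, 0.05)  len=0.1078
  (v2,v7,v3) [++-] → (0.953108, 0.449791, 0.05)–(1.1394, 0, 0.05)  len=0.4868
  (v3,v7,v8) [-+-] → (0.953108, 0.449791, 0.05)–(0.8057, 0.8057, 0.05)  len=0.3852
  (v5,v10,v6) [--+] → (0.0995823, 2.38243, 0.05)–(1.71381, 1.71381, 0.05)  len=1.7472
  (v6,v10,v11) [+-+] → (0.0995823, 2.38243, 0.05)–(0, 2.42368, 0.05)  len=0.1078
  (v7,v12,v8) [++-] → (0.355909, 0.991992, 0.05)–(0.8057, 0.8057, 0.05)  len=0.4868
  (v8,v12,v13) [-+-] → (0.355909, 0.991992, 0.05)–(0, 1.1394, 0.05)  len=0.3852
  (v10,v15,v11) [--+] → (-1.61423, 1.75506, 0.05)–(0, 2.42368, 0.05)  len=1.7472
  (v11,v15,v16) [+-+] → (-1.61423, 1.75506, 0.05)–(-1.71381, 1.71381, 0.05)  len=0.1078
  (v12,v17,v13) [++-] → (-0.449791, 0.953108, 0.05)–(0, 1.1394, 0.05)  len=0.4868
  (v13,v17,v18) [-+-] → (-0.449791, 0.953108, 0.05)–(-0.8057, 0.8057, 0.05)  len=0.3852
  (v15,v20,v16) [--+] → (-2.38243, 0.0995823, 0.05)–(-1.71381, 1.71381, 0.05)  len=1.7472
  (v16,v20,v21) [+-+] → (-2.38243, 0.0995823, 0.05)–(-2.42368, 0, 0.05)  len=0.1078
  (v17,v22,v18) [++-] → (-0.991992, 0.355909, 0.05)–(-0.8057, 0.8057, 0.05)  len=0.4868
  (v18,v22,v23) [-+-] → (-0.991992, 0.355909, 0.05)–(-1.1394, 0, 0.05)  len=0.3852
  (v20,v25,v21) [--+] → (-1.75506, -1.61423, 0.05)–(-2.42368, 0, 0.05)  len=1.7472
  (v21,v25,v26) [+-+] → (-1.75506, -1.61423, 0.05)–(-1.71381, -1.71381, 0.05)  len=0.1078
  (v22,v27,v23) [++-] → (-0.953108, -0.449791, 0.05)–(-1.1394, 0, 0.05)  len=0.4868
  (v23,v27,v28) [-+-] → (-0.953108, -0.449791, 0.05)–(-0.8057, -0.8057, 0.05)  len=0.3852
  (v25,v30,v26) [--+] → (-0.0995823, -2.38243, 0.05)–(-1.71381, -1.71381, 0.05)  len=1.7472
  (v26,v30,v31) [+-+] → (-0.0995823, -2.38243, 0.05)–(0, -2.42368, 0.05)  len=0.1078
  (v27,v32,v28) [++-] → (-0.355909, -0.991992, 0.05)–(-0.8057, -0.8057, 0.05)  len=0.4868
  (v28,v32,v33) [-+-] → (-0.355909, -0.991992, 0.05)–(0, -1.1394, 0.05)  len=0.3852
  (v30,v35,v31) [--+] → (1.61423, -1.75506, 0.05)–(0, -2.42368, 0.05)  len=1.7472
  (v31,v35,v36) [+-+] → (1.61423, -1.75506, 0.05)–(1.71381, -1.71381, 0.05)  len=0.1078
  (v32,v37,v33) [++-] → (0.449791, -0.953108, 0.05)–(0, -1.1394, 0.05)  len=0.4868
  (v33,v37,v38) [-+-] → (0.449791, -0.953108, 0.05)–(0.8057, -0.8057, 0.05)  len=0.3852
  (v35,v0,v36) [--+] → (2.38243, -0.0995823, 0.05)–(1.71381, -1.71381, 0.05)  len=1.7472
  (v36,v0,v1) [+-+] → (2.38243, -0.0995823, 0.05)–(2.42368, 0, 0.05)  len=0.1078
  (v37,v2,v38) [++-] → (0.991992, -0.355909, 0.05)–(0.8057, -0.8057, 0.05)  len=0.4868
  (v38,v2,v3) [-+-] → (0.991992, -0.355909, 0.05)–(1.1394, 0, 0.05)  len=0.3852

Chained into 2 loop(s):
  loop 1: 16 segments, perimeter = 14.8401
  loop 2: 16 segments, perimeter = 6.9766
Total perimeter = 21.817
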